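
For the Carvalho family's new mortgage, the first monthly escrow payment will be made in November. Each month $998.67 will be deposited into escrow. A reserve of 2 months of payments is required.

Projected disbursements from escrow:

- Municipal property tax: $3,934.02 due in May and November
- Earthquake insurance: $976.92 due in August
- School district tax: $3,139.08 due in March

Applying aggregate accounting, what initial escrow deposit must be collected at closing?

Cushion = 2 × $998.67 = $1,997.34
Trial balance (start $0, +$998.67 each month, − disbursements):
  Nov: +$998.67 − $3,934.02 → -$2,935.35
  Dec: +$998.67 → -$1,936.68
  Jan: +$998.67 → -$938.01
  Feb: +$998.67 → $60.66
  Mar: +$998.67 − $3,139.08 → -$2,079.75
  Apr: +$998.67 → -$1,081.08
  May: +$998.67 − $3,934.02 → -$4,016.43
  Jun: +$998.67 → -$3,017.76
  Jul: +$998.67 → -$2,019.09
  Aug: +$998.67 − $976.92 → -$1,997.34
  Sep: +$998.67 → -$998.67
  Oct: +$998.67 → $0.00
Lowest trial balance = -$4,016.43 (May)
Initial deposit = cushion − low point = $1,997.34 − (-$4,016.43) = $6,013.77

$6,013.77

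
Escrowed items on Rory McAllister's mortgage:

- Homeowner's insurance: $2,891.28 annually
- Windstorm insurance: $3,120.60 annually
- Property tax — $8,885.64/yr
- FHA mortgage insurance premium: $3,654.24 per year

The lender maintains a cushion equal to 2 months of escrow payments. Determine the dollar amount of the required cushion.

$3,091.96

Homeowner's insurance: $2,891.28
Windstorm insurance: $3,120.60
Property tax: $8,885.64
FHA mortgage insurance premium: $3,654.24
Annual escrow total = $18,551.76
Base monthly escrow = $18,551.76 / 12 = $1,545.98
Reserve = 2 × $1,545.98 = $3,091.96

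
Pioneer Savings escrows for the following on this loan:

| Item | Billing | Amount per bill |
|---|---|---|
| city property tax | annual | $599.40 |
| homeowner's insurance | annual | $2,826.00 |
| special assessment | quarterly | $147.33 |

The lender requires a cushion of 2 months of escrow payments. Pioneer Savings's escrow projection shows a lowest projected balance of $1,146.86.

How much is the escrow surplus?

$477.74

City property tax: $599.40 annually
Homeowner's insurance: $2,826.00 annually
Special assessment: $147.33 × 4 = $589.32 annually
Total per year = $599.40 + $2,826.00 + $589.32 = $4,014.72
Monthly escrow = $4,014.72 ÷ 12 = $334.56
Required reserve = 2 × $334.56 = $669.12
Surplus = $1,146.86 − $669.12 = $477.74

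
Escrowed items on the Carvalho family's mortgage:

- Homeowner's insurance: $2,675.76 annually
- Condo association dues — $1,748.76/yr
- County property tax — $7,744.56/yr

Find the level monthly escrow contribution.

$1,014.09

Homeowner's insurance — $2,675.76
Condo association dues — $1,748.76
County property tax — $7,744.56
Combined annual = $2,675.76 + $1,748.76 + $7,744.56 = $12,169.08
Base monthly escrow = $12,169.08 ÷ 12 = $1,014.09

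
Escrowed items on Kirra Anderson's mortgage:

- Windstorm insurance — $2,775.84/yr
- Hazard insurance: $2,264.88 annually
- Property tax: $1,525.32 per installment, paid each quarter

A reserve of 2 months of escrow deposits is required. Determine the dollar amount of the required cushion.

Windstorm insurance: $2,775.84 annually
Hazard insurance: $2,264.88 annually
Property tax: $1,525.32 × 4 = $6,101.28 annually
Total per year = $2,775.84 + $2,264.88 + $6,101.28 = $11,142.00
Monthly = $11,142.00 / 12 = $928.50
Reserve = 2 × $928.50 = $1,857.00

$1,857.00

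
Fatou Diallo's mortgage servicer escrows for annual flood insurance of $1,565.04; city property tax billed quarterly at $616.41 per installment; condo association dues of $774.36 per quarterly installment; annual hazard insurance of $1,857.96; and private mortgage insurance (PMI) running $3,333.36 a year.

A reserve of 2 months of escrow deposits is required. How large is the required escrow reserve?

$2,053.24

Flood insurance = $1,565.04/yr
City property tax = $616.41 × 4 = $2,465.64/yr
Condo association dues = $774.36 × 4 = $3,097.44/yr
Hazard insurance = $1,857.96/yr
Private mortgage insurance (PMI) = $3,333.36/yr
Total annual escrow = $12,319.44
Monthly = $12,319.44 / 12 = $1,026.62
Reserve = 2 × $1,026.62 = $2,053.24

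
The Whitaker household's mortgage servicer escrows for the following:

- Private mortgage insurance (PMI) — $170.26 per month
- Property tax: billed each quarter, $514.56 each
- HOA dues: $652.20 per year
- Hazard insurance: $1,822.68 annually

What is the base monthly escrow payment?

$548.02

Private mortgage insurance (PMI) — $170.26 × 12 = $2,043.12/yr
Property tax — $514.56 × 4 = $2,058.24/yr
HOA dues — $652.20/yr
Hazard insurance — $1,822.68/yr
Annual escrow total = $6,576.24
Monthly = $6,576.24 ÷ 12 = $548.02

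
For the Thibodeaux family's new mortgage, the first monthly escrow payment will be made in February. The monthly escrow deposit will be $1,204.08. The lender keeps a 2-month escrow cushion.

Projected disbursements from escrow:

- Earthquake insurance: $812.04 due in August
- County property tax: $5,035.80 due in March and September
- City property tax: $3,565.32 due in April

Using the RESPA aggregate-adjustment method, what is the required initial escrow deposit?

Cushion = 2 × $1,204.08 = $2,408.16
Trial balance (start $0, +$1,204.08 each month, − disbursements):
  Feb: +$1,204.08 → $1,204.08
  Mar: +$1,204.08 − $5,035.80 → -$2,627.64
  Apr: +$1,204.08 − $3,565.32 → -$4,988.88
  May: +$1,204.08 → -$3,784.80
  Jun: +$1,204.08 → -$2,580.72
  Jul: +$1,204.08 → -$1,376.64
  Aug: +$1,204.08 − $812.04 → -$984.60
  Sep: +$1,204.08 − $5,035.80 → -$4,816.32
  Oct: +$1,204.08 → -$3,612.24
  Nov: +$1,204.08 → -$2,408.16
  Dec: +$1,204.08 → -$1,204.08
  Jan: +$1,204.08 → $0.00
Lowest trial balance = -$4,988.88 (Apr)
Initial deposit = cushion − low point = $2,408.16 − (-$4,988.88) = $7,397.04

$7,397.04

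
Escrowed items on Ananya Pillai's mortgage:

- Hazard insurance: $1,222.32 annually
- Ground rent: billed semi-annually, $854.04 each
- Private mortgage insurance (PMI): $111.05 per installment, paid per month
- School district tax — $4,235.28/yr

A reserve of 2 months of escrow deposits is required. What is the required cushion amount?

$1,416.38

Hazard insurance — $1,222.32 annually
Ground rent — $854.04 × 2 = $1,708.08 annually
Private mortgage insurance (PMI) — $111.05 × 12 = $1,332.60 annually
School district tax — $4,235.28 annually
Yearly total = $8,498.28
Per month = $8,498.28 ÷ 12 = $708.19
Cushion = 2 × $708.19 = $1,416.38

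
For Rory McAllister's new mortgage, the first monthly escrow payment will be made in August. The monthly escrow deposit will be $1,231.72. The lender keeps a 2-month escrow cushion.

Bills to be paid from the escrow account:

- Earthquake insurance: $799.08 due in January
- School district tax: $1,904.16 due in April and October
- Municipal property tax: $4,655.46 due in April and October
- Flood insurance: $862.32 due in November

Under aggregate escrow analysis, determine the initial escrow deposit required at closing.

Cushion = 2 × $1,231.72 = $2,463.44
Trial balance (start $0, +$1,231.72 each month, − disbursements):
  Aug: +$1,231.72 → $1,231.72
  Sep: +$1,231.72 → $2,463.44
  Oct: +$1,231.72 − $6,559.62 → -$2,864.46
  Nov: +$1,231.72 − $862.32 → -$2,495.06
  Dec: +$1,231.72 → -$1,263.34
  Jan: +$1,231.72 − $799.08 → -$830.70
  Feb: +$1,231.72 → $401.02
  Mar: +$1,231.72 → $1,632.74
  Apr: +$1,231.72 − $6,559.62 → -$3,695.16
  May: +$1,231.72 → -$2,463.44
  Jun: +$1,231.72 → -$1,231.72
  Jul: +$1,231.72 → $0.00
Lowest trial balance = -$3,695.16 (Apr)
Initial deposit = cushion − low point = $2,463.44 − (-$3,695.16) = $6,158.60

$6,158.60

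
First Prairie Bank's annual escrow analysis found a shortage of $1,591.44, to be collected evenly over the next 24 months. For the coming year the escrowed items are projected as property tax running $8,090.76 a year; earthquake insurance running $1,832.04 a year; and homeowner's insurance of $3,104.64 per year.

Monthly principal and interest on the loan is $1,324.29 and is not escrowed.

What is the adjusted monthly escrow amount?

$1,151.93

Property tax: $8,090.76 per year
Earthquake insurance: $1,832.04 per year
Homeowner's insurance: $3,104.64 per year
Total per year = $8,090.76 + $1,832.04 + $3,104.64 = $13,027.44
Per month = $13,027.44 / 12 = $1,085.62
Shortage per month = $1,591.44 ÷ 24 = $66.31
Adjusted monthly = $1,085.62 + $66.31 = $1,151.93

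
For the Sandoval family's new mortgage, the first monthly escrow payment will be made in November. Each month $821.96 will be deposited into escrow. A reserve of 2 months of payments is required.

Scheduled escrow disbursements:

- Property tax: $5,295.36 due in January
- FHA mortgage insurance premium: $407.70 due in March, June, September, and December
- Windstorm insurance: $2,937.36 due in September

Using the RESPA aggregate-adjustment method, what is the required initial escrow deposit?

Cushion = 2 × $821.96 = $1,643.92
Trial balance (start $0, +$821.96 each month, − disbursements):
  Nov: +$821.96 → $821.96
  Dec: +$821.96 − $407.70 → $1,236.22
  Jan: +$821.96 − $5,295.36 → -$3,237.18
  Feb: +$821.96 → -$2,415.22
  Mar: +$821.96 − $407.70 → -$2,000.96
  Apr: +$821.96 → -$1,179.00
  May: +$821.96 → -$357.04
  Jun: +$821.96 − $407.70 → $57.22
  Jul: +$821.96 → $879.18
  Aug: +$821.96 → $1,701.14
  Sep: +$821.96 − $3,345.06 → -$821.96
  Oct: +$821.96 → $0.00
Lowest trial balance = -$3,237.18 (Jan)
Initial deposit = cushion − low point = $1,643.92 − (-$3,237.18) = $4,881.10

$4,881.10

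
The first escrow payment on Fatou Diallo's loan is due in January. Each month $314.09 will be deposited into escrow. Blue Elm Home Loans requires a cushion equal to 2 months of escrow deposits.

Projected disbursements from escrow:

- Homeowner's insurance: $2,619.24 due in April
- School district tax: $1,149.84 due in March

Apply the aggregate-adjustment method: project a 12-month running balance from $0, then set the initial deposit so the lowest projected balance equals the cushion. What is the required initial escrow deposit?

$3,140.90

Cushion = 2 × $314.09 = $628.18
Trial balance (start $0, +$314.09 each month, − disbursements):
  Jan: +$314.09 → $314.09
  Feb: +$314.09 → $628.18
  Mar: +$314.09 − $1,149.84 → -$207.57
  Apr: +$314.09 − $2,619.24 → -$2,512.72
  May: +$314.09 → -$2,198.63
  Jun: +$314.09 → -$1,884.54
  Jul: +$314.09 → -$1,570.45
  Aug: +$314.09 → -$1,256.36
  Sep: +$314.09 → -$942.27
  Oct: +$314.09 → -$628.18
  Nov: +$314.09 → -$314.09
  Dec: +$314.09 → $0.00
Lowest trial balance = -$2,512.72 (Apr)
Initial deposit = cushion − low point = $628.18 − (-$2,512.72) = $3,140.90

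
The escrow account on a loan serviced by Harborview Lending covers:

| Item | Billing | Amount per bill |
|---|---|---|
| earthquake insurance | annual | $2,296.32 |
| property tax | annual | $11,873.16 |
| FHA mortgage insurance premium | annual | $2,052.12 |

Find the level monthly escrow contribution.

$1,351.80

Earthquake insurance: $2,296.32/yr
Property tax: $11,873.16/yr
FHA mortgage insurance premium: $2,052.12/yr
Annual escrow total = $2,296.32 + $11,873.16 + $2,052.12 = $16,221.60
Base monthly escrow = $16,221.60 / 12 = $1,351.80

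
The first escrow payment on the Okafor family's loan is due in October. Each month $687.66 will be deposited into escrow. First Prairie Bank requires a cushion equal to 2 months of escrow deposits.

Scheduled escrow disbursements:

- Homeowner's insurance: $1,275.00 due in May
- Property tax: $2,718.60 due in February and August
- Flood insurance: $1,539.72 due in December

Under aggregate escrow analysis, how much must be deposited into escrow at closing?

Cushion = 2 × $687.66 = $1,375.32
Trial balance (start $0, +$687.66 each month, − disbursements):
  Oct: +$687.66 → $687.66
  Nov: +$687.66 → $1,375.32
  Dec: +$687.66 − $1,539.72 → $523.26
  Jan: +$687.66 → $1,210.92
  Feb: +$687.66 − $2,718.60 → -$820.02
  Mar: +$687.66 → -$132.36
  Apr: +$687.66 → $555.30
  May: +$687.66 − $1,275.00 → -$32.04
  Jun: +$687.66 → $655.62
  Jul: +$687.66 → $1,343.28
  Aug: +$687.66 − $2,718.60 → -$687.66
  Sep: +$687.66 → $0.00
Lowest trial balance = -$820.02 (Feb)
Initial deposit = cushion − low point = $1,375.32 − (-$820.02) = $2,195.34

$2,195.34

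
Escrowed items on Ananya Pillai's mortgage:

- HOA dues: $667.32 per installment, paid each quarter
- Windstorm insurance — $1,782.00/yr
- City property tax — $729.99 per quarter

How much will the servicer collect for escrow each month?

$614.27

HOA dues: $667.32 × 4 = $2,669.28 annually
Windstorm insurance: $1,782.00 annually
City property tax: $729.99 × 4 = $2,919.96 annually
Total annual escrow = $7,371.24
Monthly = $7,371.24 / 12 = $614.27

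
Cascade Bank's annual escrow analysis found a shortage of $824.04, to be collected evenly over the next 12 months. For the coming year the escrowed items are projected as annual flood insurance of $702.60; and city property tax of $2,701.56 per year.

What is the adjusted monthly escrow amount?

$352.35

Flood insurance — $702.60
City property tax — $2,701.56
Combined annual = $702.60 + $2,701.56 = $3,404.16
Monthly = $3,404.16 ÷ 12 = $283.68
Shortage spread = $824.04 / 12 = $68.67/mo
Adjusted monthly = $283.68 + $68.67 = $352.35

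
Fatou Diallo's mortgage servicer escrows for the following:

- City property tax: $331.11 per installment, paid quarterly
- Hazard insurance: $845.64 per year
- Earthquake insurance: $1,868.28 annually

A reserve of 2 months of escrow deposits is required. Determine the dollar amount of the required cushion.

$673.06

City property tax: $331.11 × 4 = $1,324.44 annually
Hazard insurance: $845.64 annually
Earthquake insurance: $1,868.28 annually
Combined annual = $1,324.44 + $845.64 + $1,868.28 = $4,038.36
Base monthly escrow = $4,038.36 / 12 = $336.53
Required cushion = 2 × $336.53 = $673.06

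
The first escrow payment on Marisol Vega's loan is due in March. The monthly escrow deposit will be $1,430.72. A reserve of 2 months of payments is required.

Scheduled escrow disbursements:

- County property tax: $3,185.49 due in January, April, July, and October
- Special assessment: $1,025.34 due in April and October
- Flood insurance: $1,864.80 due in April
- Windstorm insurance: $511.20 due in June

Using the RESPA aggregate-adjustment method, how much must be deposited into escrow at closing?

Cushion = 2 × $1,430.72 = $2,861.44
Trial balance (start $0, +$1,430.72 each month, − disbursements):
  Mar: +$1,430.72 → $1,430.72
  Apr: +$1,430.72 − $6,075.63 → -$3,214.19
  May: +$1,430.72 → -$1,783.47
  Jun: +$1,430.72 − $511.20 → -$863.95
  Jul: +$1,430.72 − $3,185.49 → -$2,618.72
  Aug: +$1,430.72 → -$1,188.00
  Sep: +$1,430.72 → $242.72
  Oct: +$1,430.72 − $4,210.83 → -$2,537.39
  Nov: +$1,430.72 → -$1,106.67
  Dec: +$1,430.72 → $324.05
  Jan: +$1,430.72 − $3,185.49 → -$1,430.72
  Feb: +$1,430.72 → $0.00
Lowest trial balance = -$3,214.19 (Apr)
Initial deposit = cushion − low point = $2,861.44 − (-$3,214.19) = $6,075.63

$6,075.63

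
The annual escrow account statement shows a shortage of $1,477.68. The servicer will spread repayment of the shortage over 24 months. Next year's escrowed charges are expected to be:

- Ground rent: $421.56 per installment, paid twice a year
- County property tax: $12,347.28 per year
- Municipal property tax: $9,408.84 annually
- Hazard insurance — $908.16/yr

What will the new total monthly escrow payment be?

Ground rent — $421.56 × 2 = $843.12 per year
County property tax — $12,347.28 per year
Municipal property tax — $9,408.84 per year
Hazard insurance — $908.16 per year
Total annual escrow = $843.12 + $12,347.28 + $9,408.84 + $908.16 = $23,507.40
Monthly escrow = $23,507.40 ÷ 12 = $1,958.95
Monthly shortage recovery: $1,477.68 ÷ 24 = $61.57
Adjusted monthly = $1,958.95 + $61.57 = $2,020.52

$2,020.52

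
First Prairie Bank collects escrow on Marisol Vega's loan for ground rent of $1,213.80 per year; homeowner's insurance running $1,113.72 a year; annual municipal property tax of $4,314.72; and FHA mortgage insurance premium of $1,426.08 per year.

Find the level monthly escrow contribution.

$672.36

Ground rent = $1,213.80 per year
Homeowner's insurance = $1,113.72 per year
Municipal property tax = $4,314.72 per year
FHA mortgage insurance premium = $1,426.08 per year
Annual escrow total = $1,213.80 + $1,113.72 + $4,314.72 + $1,426.08 = $8,068.32
Monthly escrow = $8,068.32 / 12 = $672.36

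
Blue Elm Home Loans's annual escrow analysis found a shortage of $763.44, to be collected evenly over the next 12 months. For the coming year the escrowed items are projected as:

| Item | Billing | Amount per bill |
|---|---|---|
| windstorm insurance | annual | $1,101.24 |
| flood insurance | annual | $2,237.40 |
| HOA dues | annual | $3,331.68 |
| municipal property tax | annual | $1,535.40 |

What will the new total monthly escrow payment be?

$747.43

Windstorm insurance: $1,101.24 per year
Flood insurance: $2,237.40 per year
HOA dues: $3,331.68 per year
Municipal property tax: $1,535.40 per year
Annual escrow total = $1,101.24 + $2,237.40 + $3,331.68 + $1,535.40 = $8,205.72
Base monthly escrow = $8,205.72 ÷ 12 = $683.81
Shortage spread = $763.44 ÷ 12 = $63.62/mo
New monthly escrow = $683.81 + $63.62 = $747.43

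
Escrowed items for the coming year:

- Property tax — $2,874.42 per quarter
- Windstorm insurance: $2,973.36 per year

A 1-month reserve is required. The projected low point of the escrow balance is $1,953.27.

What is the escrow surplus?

$747.35

Property tax — $2,874.42 × 4 = $11,497.68 annually
Windstorm insurance — $2,973.36 annually
Annual escrow total = $14,471.04
Monthly escrow = $14,471.04 ÷ 12 = $1,205.92
Required reserve = 1 × $1,205.92 = $1,205.92
Surplus = $1,953.27 − $1,205.92 = $747.35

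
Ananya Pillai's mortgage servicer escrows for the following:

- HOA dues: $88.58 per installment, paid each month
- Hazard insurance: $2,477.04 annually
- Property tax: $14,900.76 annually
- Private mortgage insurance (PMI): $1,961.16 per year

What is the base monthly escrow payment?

$1,700.16

HOA dues = $88.58 × 12 = $1,062.96
Hazard insurance = $2,477.04
Property tax = $14,900.76
Private mortgage insurance (PMI) = $1,961.16
Combined annual = $20,401.92
Monthly escrow = $20,401.92 / 12 = $1,700.16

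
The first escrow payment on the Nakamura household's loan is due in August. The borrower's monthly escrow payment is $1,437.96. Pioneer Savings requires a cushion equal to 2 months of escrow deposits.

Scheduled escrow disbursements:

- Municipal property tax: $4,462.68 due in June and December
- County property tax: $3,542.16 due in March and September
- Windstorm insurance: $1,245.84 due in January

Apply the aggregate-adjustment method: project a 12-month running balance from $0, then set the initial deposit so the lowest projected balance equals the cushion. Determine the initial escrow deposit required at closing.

Cushion = 2 × $1,437.96 = $2,875.92
Trial balance (start $0, +$1,437.96 each month, − disbursements):
  Aug: +$1,437.96 → $1,437.96
  Sep: +$1,437.96 − $3,542.16 → -$666.24
  Oct: +$1,437.96 → $771.72
  Nov: +$1,437.96 → $2,209.68
  Dec: +$1,437.96 − $4,462.68 → -$815.04
  Jan: +$1,437.96 − $1,245.84 → -$622.92
  Feb: +$1,437.96 → $815.04
  Mar: +$1,437.96 − $3,542.16 → -$1,289.16
  Apr: +$1,437.96 → $148.80
  May: +$1,437.96 → $1,586.76
  Jun: +$1,437.96 − $4,462.68 → -$1,437.96
  Jul: +$1,437.96 → $0.00
Lowest trial balance = -$1,437.96 (Jun)
Initial deposit = cushion − low point = $2,875.92 − (-$1,437.96) = $4,313.88

$4,313.88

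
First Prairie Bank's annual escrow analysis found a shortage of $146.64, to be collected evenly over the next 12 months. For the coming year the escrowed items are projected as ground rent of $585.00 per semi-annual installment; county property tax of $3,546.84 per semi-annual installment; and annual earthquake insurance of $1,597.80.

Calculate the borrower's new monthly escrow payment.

Ground rent — $585.00 × 2 = $1,170.00 annually
County property tax — $3,546.84 × 2 = $7,093.68 annually
Earthquake insurance — $1,597.80 annually
Yearly total = $1,170.00 + $7,093.68 + $1,597.80 = $9,861.48
Monthly = $9,861.48 / 12 = $821.79
Monthly shortage recovery: $146.64 / 12 = $12.22
Adjusted monthly = $821.79 + $12.22 = $834.01

$834.01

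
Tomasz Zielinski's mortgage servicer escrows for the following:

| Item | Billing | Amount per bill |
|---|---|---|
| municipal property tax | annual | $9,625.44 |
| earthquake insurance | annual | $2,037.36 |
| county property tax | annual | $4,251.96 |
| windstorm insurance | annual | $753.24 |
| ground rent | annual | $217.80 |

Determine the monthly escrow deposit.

Municipal property tax — $9,625.44 per year
Earthquake insurance — $2,037.36 per year
County property tax — $4,251.96 per year
Windstorm insurance — $753.24 per year
Ground rent — $217.80 per year
Total annual escrow = $16,885.80
Monthly escrow = $16,885.80 / 12 = $1,407.15

$1,407.15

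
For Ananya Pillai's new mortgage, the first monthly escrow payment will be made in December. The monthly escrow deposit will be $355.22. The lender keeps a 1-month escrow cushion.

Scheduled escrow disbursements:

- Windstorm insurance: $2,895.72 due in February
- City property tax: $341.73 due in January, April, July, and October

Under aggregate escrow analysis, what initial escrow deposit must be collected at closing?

Cushion = 1 × $355.22 = $355.22
Trial balance (start $0, +$355.22 each month, − disbursements):
  Dec: +$355.22 → $355.22
  Jan: +$355.22 − $341.73 → $368.71
  Feb: +$355.22 − $2,895.72 → -$2,171.79
  Mar: +$355.22 → -$1,816.57
  Apr: +$355.22 − $341.73 → -$1,803.08
  May: +$355.22 → -$1,447.86
  Jun: +$355.22 → -$1,092.64
  Jul: +$355.22 − $341.73 → -$1,079.15
  Aug: +$355.22 → -$723.93
  Sep: +$355.22 → -$368.71
  Oct: +$355.22 − $341.73 → -$355.22
  Nov: +$355.22 → $0.00
Lowest trial balance = -$2,171.79 (Feb)
Initial deposit = cushion − low point = $355.22 − (-$2,171.79) = $2,527.01

$2,527.01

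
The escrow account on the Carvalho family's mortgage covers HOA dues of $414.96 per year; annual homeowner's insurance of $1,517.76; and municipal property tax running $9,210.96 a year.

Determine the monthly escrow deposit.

$928.64

HOA dues: $414.96 annually
Homeowner's insurance: $1,517.76 annually
Municipal property tax: $9,210.96 annually
Total annual escrow = $11,143.68
Monthly escrow = $11,143.68 ÷ 12 = $928.64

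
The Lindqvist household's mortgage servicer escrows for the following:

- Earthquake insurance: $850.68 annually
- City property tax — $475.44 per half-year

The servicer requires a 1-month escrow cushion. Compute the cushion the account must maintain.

$150.13

Earthquake insurance — $850.68/yr
City property tax — $475.44 × 2 = $950.88/yr
Annual escrow total = $850.68 + $950.88 = $1,801.56
Per month = $1,801.56 ÷ 12 = $150.13
Reserve = 1 × $150.13 = $150.13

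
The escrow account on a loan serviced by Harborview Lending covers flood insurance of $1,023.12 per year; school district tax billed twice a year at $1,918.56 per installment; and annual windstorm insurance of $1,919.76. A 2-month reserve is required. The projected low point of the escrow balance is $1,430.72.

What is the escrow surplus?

Flood insurance: $1,023.12 per year
School district tax: $1,918.56 × 2 = $3,837.12 per year
Windstorm insurance: $1,919.76 per year
Annual escrow total = $6,780.00
Monthly escrow = $6,780.00 ÷ 12 = $565.00
Required reserve = 2 × $565.00 = $1,130.00
Surplus = $1,430.72 − $1,130.00 = $300.72

$300.72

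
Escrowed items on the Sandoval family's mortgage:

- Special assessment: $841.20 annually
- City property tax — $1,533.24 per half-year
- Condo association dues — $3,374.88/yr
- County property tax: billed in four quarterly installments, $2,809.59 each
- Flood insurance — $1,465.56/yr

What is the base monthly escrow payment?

Special assessment = $841.20 annually
City property tax = $1,533.24 × 2 = $3,066.48 annually
Condo association dues = $3,374.88 annually
County property tax = $2,809.59 × 4 = $11,238.36 annually
Flood insurance = $1,465.56 annually
Total annual escrow = $841.20 + $3,066.48 + $3,374.88 + $11,238.36 + $1,465.56 = $19,986.48
Base monthly escrow = $19,986.48 / 12 = $1,665.54

$1,665.54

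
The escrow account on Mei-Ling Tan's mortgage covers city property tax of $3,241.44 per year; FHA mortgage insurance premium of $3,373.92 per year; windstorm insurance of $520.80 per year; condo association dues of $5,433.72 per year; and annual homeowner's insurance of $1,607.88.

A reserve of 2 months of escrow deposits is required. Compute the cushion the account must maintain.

$2,362.96

City property tax: $3,241.44
FHA mortgage insurance premium: $3,373.92
Windstorm insurance: $520.80
Condo association dues: $5,433.72
Homeowner's insurance: $1,607.88
Annual escrow total = $14,177.76
Monthly escrow = $14,177.76 ÷ 12 = $1,181.48
Cushion = 2 × $1,181.48 = $2,362.96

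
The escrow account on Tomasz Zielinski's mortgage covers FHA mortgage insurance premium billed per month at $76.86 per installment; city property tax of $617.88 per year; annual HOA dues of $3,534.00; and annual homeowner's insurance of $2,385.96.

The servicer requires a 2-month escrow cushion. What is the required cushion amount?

$1,243.36

FHA mortgage insurance premium: $76.86 × 12 = $922.32/yr
City property tax: $617.88/yr
HOA dues: $3,534.00/yr
Homeowner's insurance: $2,385.96/yr
Total per year = $7,460.16
Monthly escrow = $7,460.16 ÷ 12 = $621.68
Reserve = 2 × $621.68 = $1,243.36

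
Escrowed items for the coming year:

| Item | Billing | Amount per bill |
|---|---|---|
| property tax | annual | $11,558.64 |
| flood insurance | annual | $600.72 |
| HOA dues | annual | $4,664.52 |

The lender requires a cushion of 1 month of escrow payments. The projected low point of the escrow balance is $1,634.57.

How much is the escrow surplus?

$232.58

Property tax = $11,558.64 annually
Flood insurance = $600.72 annually
HOA dues = $4,664.52 annually
Yearly total = $11,558.64 + $600.72 + $4,664.52 = $16,823.88
Monthly escrow = $16,823.88 / 12 = $1,401.99
Required cushion = 1 × $1,401.99 = $1,401.99
Surplus = $1,634.57 − $1,401.99 = $232.58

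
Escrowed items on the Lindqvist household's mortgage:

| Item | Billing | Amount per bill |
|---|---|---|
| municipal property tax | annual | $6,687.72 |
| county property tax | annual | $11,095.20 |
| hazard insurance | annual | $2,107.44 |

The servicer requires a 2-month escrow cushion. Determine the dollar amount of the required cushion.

$3,315.06

Municipal property tax — $6,687.72/yr
County property tax — $11,095.20/yr
Hazard insurance — $2,107.44/yr
Total per year = $19,890.36
Monthly escrow = $19,890.36 / 12 = $1,657.53
Required cushion = 2 × $1,657.53 = $3,315.06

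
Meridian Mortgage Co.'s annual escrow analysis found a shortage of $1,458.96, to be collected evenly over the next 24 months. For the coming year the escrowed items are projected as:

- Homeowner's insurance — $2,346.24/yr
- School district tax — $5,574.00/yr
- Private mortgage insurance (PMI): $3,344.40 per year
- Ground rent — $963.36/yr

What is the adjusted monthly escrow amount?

$1,079.79

Homeowner's insurance = $2,346.24/yr
School district tax = $5,574.00/yr
Private mortgage insurance (PMI) = $3,344.40/yr
Ground rent = $963.36/yr
Annual escrow total = $12,228.00
Monthly = $12,228.00 ÷ 12 = $1,019.00
Shortage spread = $1,458.96 / 24 = $60.79/mo
New monthly escrow = $1,019.00 + $60.79 = $1,079.79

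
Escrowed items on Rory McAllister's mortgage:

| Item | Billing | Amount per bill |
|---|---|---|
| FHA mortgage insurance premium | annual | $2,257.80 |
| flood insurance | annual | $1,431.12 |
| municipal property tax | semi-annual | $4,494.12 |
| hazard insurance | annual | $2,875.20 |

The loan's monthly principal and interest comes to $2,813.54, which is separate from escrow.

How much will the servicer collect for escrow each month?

$1,296.03

FHA mortgage insurance premium = $2,257.80 per year
Flood insurance = $1,431.12 per year
Municipal property tax = $4,494.12 × 2 = $8,988.24 per year
Hazard insurance = $2,875.20 per year
Combined annual = $2,257.80 + $1,431.12 + $8,988.24 + $2,875.20 = $15,552.36
Monthly = $15,552.36 / 12 = $1,296.03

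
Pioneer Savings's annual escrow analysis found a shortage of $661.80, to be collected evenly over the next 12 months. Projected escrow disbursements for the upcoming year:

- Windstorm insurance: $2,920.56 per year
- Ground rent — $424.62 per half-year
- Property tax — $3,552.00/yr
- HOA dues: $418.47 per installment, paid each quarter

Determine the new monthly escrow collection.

$804.79

Windstorm insurance = $2,920.56/yr
Ground rent = $424.62 × 2 = $849.24/yr
Property tax = $3,552.00/yr
HOA dues = $418.47 × 4 = $1,673.88/yr
Annual escrow total = $8,995.68
Per month = $8,995.68 / 12 = $749.64
Monthly shortage recovery: $661.80 ÷ 12 = $55.15
Adjusted monthly = $749.64 + $55.15 = $804.79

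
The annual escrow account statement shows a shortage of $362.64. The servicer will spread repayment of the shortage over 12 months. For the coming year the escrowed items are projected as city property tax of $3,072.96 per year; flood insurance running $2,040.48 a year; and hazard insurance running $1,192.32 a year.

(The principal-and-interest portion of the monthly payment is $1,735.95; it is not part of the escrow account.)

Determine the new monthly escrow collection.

City property tax — $3,072.96
Flood insurance — $2,040.48
Hazard insurance — $1,192.32
Total annual escrow = $3,072.96 + $2,040.48 + $1,192.32 = $6,305.76
Per month = $6,305.76 / 12 = $525.48
Monthly shortage recovery: $362.64 ÷ 12 = $30.22
New monthly escrow = $525.48 + $30.22 = $555.70

$555.70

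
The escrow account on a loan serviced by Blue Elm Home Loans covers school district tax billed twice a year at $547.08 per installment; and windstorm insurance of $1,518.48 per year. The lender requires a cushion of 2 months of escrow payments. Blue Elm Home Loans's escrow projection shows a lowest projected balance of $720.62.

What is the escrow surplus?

$285.18

School district tax — $547.08 × 2 = $1,094.16
Windstorm insurance — $1,518.48
Combined annual = $1,094.16 + $1,518.48 = $2,612.64
Monthly = $2,612.64 / 12 = $217.72
Required reserve = 2 × $217.72 = $435.44
Excess over cushion: $720.62 − $435.44 = $285.18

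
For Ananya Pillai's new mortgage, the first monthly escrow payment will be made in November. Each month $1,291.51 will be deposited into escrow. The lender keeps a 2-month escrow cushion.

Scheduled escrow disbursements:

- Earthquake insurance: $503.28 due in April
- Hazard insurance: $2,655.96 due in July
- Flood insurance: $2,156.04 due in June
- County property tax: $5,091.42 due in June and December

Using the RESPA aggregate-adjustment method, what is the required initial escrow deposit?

$6,457.55

Cushion = 2 × $1,291.51 = $2,583.02
Trial balance (start $0, +$1,291.51 each month, − disbursements):
  Nov: +$1,291.51 → $1,291.51
  Dec: +$1,291.51 − $5,091.42 → -$2,508.40
  Jan: +$1,291.51 → -$1,216.89
  Feb: +$1,291.51 → $74.62
  Mar: +$1,291.51 → $1,366.13
  Apr: +$1,291.51 − $503.28 → $2,154.36
  May: +$1,291.51 → $3,445.87
  Jun: +$1,291.51 − $7,247.46 → -$2,510.08
  Jul: +$1,291.51 − $2,655.96 → -$3,874.53
  Aug: +$1,291.51 → -$2,583.02
  Sep: +$1,291.51 → -$1,291.51
  Oct: +$1,291.51 → $0.00
Lowest trial balance = -$3,874.53 (Jul)
Initial deposit = cushion − low point = $2,583.02 − (-$3,874.53) = $6,457.55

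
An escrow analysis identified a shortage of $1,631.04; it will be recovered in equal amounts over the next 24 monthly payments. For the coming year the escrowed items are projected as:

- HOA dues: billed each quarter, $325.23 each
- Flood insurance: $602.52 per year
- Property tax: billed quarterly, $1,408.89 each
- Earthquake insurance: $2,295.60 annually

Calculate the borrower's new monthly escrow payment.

HOA dues — $325.23 × 4 = $1,300.92 annually
Flood insurance — $602.52 annually
Property tax — $1,408.89 × 4 = $5,635.56 annually
Earthquake insurance — $2,295.60 annually
Combined annual = $1,300.92 + $602.52 + $5,635.56 + $2,295.60 = $9,834.60
Monthly = $9,834.60 ÷ 12 = $819.55
Shortage spread = $1,631.04 ÷ 24 = $67.96/mo
Adjusted monthly = $819.55 + $67.96 = $887.51

$887.51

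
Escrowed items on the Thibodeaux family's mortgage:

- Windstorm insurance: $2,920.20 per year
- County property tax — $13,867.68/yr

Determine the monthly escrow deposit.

$1,398.99

Windstorm insurance = $2,920.20 annually
County property tax = $13,867.68 annually
Combined annual = $2,920.20 + $13,867.68 = $16,787.88
Per month = $16,787.88 / 12 = $1,398.99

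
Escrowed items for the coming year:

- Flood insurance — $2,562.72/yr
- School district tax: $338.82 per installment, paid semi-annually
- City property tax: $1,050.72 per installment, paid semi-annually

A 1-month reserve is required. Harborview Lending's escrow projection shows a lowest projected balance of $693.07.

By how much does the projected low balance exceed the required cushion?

Flood insurance = $2,562.72 annually
School district tax = $338.82 × 2 = $677.64 annually
City property tax = $1,050.72 × 2 = $2,101.44 annually
Annual escrow total = $2,562.72 + $677.64 + $2,101.44 = $5,341.80
Monthly escrow = $5,341.80 ÷ 12 = $445.15
Required cushion = 1 × $445.15 = $445.15
Excess over cushion: $693.07 − $445.15 = $247.92

$247.92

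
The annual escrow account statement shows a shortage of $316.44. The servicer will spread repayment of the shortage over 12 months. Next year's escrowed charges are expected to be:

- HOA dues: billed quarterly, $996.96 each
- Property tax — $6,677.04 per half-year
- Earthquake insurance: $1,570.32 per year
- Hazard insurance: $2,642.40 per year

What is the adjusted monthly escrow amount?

HOA dues — $996.96 × 4 = $3,987.84 annually
Property tax — $6,677.04 × 2 = $13,354.08 annually
Earthquake insurance — $1,570.32 annually
Hazard insurance — $2,642.40 annually
Annual escrow total = $3,987.84 + $13,354.08 + $1,570.32 + $2,642.40 = $21,554.64
Monthly escrow = $21,554.64 ÷ 12 = $1,796.22
Monthly shortage recovery: $316.44 ÷ 12 = $26.37
Adjusted monthly = $1,796.22 + $26.37 = $1,822.59

$1,822.59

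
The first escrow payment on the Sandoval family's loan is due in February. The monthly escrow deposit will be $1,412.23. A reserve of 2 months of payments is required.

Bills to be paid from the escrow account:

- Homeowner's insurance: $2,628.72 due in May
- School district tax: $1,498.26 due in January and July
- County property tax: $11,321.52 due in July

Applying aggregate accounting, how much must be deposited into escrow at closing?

Cushion = 2 × $1,412.23 = $2,824.46
Trial balance (start $0, +$1,412.23 each month, − disbursements):
  Feb: +$1,412.23 → $1,412.23
  Mar: +$1,412.23 → $2,824.46
  Apr: +$1,412.23 → $4,236.69
  May: +$1,412.23 − $2,628.72 → $3,020.20
  Jun: +$1,412.23 → $4,432.43
  Jul: +$1,412.23 − $12,819.78 → -$6,975.12
  Aug: +$1,412.23 → -$5,562.89
  Sep: +$1,412.23 → -$4,150.66
  Oct: +$1,412.23 → -$2,738.43
  Nov: +$1,412.23 → -$1,326.20
  Dec: +$1,412.23 → $86.03
  Jan: +$1,412.23 − $1,498.26 → $0.00
Lowest trial balance = -$6,975.12 (Jul)
Initial deposit = cushion − low point = $2,824.46 − (-$6,975.12) = $9,799.58

$9,799.58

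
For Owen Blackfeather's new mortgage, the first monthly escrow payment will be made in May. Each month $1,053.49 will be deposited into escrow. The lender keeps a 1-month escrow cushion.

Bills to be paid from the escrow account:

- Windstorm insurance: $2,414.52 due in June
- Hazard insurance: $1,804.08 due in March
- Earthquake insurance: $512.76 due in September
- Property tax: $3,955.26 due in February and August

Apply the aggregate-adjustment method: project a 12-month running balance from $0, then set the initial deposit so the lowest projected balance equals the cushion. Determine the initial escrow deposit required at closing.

Cushion = 1 × $1,053.49 = $1,053.49
Trial balance (start $0, +$1,053.49 each month, − disbursements):
  May: +$1,053.49 → $1,053.49
  Jun: +$1,053.49 − $2,414.52 → -$307.54
  Jul: +$1,053.49 → $745.95
  Aug: +$1,053.49 − $3,955.26 → -$2,155.82
  Sep: +$1,053.49 − $512.76 → -$1,615.09
  Oct: +$1,053.49 → -$561.60
  Nov: +$1,053.49 → $491.89
  Dec: +$1,053.49 → $1,545.38
  Jan: +$1,053.49 → $2,598.87
  Feb: +$1,053.49 − $3,955.26 → -$302.90
  Mar: +$1,053.49 − $1,804.08 → -$1,053.49
  Apr: +$1,053.49 → $0.00
Lowest trial balance = -$2,155.82 (Aug)
Initial deposit = cushion − low point = $1,053.49 − (-$2,155.82) = $3,209.31

$3,209.31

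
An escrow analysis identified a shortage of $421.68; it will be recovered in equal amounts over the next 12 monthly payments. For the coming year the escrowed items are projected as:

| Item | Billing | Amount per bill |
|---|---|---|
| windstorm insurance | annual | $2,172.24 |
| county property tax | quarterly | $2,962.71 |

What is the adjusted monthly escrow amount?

$1,203.73

Windstorm insurance: $2,172.24 per year
County property tax: $2,962.71 × 4 = $11,850.84 per year
Annual escrow total = $14,023.08
Monthly = $14,023.08 / 12 = $1,168.59
Monthly shortage recovery: $421.68 / 12 = $35.14
Adjusted monthly = $1,168.59 + $35.14 = $1,203.73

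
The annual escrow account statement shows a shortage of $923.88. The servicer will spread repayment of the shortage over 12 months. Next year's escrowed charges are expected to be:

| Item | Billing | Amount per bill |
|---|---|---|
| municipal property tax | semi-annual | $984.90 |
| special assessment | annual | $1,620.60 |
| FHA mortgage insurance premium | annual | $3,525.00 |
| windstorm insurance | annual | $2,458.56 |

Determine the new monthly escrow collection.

$874.82

Municipal property tax = $984.90 × 2 = $1,969.80/yr
Special assessment = $1,620.60/yr
FHA mortgage insurance premium = $3,525.00/yr
Windstorm insurance = $2,458.56/yr
Annual escrow total = $9,573.96
Per month = $9,573.96 / 12 = $797.83
Shortage spread = $923.88 / 12 = $76.99/mo
Adjusted monthly = $797.83 + $76.99 = $874.82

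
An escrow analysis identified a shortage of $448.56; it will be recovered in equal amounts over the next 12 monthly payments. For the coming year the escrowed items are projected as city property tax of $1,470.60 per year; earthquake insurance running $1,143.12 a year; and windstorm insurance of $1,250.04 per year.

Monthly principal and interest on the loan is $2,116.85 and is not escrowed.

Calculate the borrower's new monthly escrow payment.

City property tax = $1,470.60 annually
Earthquake insurance = $1,143.12 annually
Windstorm insurance = $1,250.04 annually
Total annual escrow = $3,863.76
Monthly escrow = $3,863.76 ÷ 12 = $321.98
Monthly shortage recovery: $448.56 / 12 = $37.38
Adjusted monthly = $321.98 + $37.38 = $359.36

$359.36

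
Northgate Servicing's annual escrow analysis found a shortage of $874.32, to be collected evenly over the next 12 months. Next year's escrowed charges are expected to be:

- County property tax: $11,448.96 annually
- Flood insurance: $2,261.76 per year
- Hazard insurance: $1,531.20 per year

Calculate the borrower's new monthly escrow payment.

$1,343.02

County property tax = $11,448.96
Flood insurance = $2,261.76
Hazard insurance = $1,531.20
Annual escrow total = $15,241.92
Monthly escrow = $15,241.92 ÷ 12 = $1,270.16
Shortage spread = $874.32 / 12 = $72.86/mo
Adjusted monthly = $1,270.16 + $72.86 = $1,343.02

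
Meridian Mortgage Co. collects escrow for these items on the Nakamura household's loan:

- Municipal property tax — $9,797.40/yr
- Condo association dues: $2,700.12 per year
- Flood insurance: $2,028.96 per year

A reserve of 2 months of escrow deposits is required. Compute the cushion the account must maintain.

Municipal property tax — $9,797.40/yr
Condo association dues — $2,700.12/yr
Flood insurance — $2,028.96/yr
Yearly total = $9,797.40 + $2,700.12 + $2,028.96 = $14,526.48
Monthly escrow = $14,526.48 ÷ 12 = $1,210.54
Required cushion = 2 × $1,210.54 = $2,421.08

$2,421.08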